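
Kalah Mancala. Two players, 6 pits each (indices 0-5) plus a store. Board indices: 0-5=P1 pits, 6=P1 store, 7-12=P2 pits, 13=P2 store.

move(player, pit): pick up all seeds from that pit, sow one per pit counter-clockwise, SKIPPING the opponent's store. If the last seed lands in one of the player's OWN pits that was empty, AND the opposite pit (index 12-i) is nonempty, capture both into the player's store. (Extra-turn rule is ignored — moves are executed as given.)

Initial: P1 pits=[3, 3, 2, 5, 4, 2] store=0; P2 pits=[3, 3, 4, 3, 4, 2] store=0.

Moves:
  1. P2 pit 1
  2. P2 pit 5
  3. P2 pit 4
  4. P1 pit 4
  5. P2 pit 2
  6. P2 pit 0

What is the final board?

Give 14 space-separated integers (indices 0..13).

Answer: 6 4 3 5 0 3 1 0 2 1 6 2 2 3

Derivation:
Move 1: P2 pit1 -> P1=[3,3,2,5,4,2](0) P2=[3,0,5,4,5,2](0)
Move 2: P2 pit5 -> P1=[4,3,2,5,4,2](0) P2=[3,0,5,4,5,0](1)
Move 3: P2 pit4 -> P1=[5,4,3,5,4,2](0) P2=[3,0,5,4,0,1](2)
Move 4: P1 pit4 -> P1=[5,4,3,5,0,3](1) P2=[4,1,5,4,0,1](2)
Move 5: P2 pit2 -> P1=[6,4,3,5,0,3](1) P2=[4,1,0,5,1,2](3)
Move 6: P2 pit0 -> P1=[6,4,3,5,0,3](1) P2=[0,2,1,6,2,2](3)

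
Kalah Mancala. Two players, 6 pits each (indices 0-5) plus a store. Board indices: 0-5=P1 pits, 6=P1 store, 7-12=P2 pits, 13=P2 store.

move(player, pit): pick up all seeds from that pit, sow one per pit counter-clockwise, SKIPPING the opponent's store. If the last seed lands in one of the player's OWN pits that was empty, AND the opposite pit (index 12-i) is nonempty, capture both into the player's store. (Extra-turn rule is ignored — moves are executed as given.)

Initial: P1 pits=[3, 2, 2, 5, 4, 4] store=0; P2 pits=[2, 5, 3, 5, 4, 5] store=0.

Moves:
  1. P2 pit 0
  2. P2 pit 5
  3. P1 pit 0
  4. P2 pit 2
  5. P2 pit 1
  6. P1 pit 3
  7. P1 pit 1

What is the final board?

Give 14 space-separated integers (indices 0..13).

Answer: 1 0 5 1 7 6 1 1 1 2 8 6 2 3

Derivation:
Move 1: P2 pit0 -> P1=[3,2,2,5,4,4](0) P2=[0,6,4,5,4,5](0)
Move 2: P2 pit5 -> P1=[4,3,3,6,4,4](0) P2=[0,6,4,5,4,0](1)
Move 3: P1 pit0 -> P1=[0,4,4,7,5,4](0) P2=[0,6,4,5,4,0](1)
Move 4: P2 pit2 -> P1=[0,4,4,7,5,4](0) P2=[0,6,0,6,5,1](2)
Move 5: P2 pit1 -> P1=[1,4,4,7,5,4](0) P2=[0,0,1,7,6,2](3)
Move 6: P1 pit3 -> P1=[1,4,4,0,6,5](1) P2=[1,1,2,8,6,2](3)
Move 7: P1 pit1 -> P1=[1,0,5,1,7,6](1) P2=[1,1,2,8,6,2](3)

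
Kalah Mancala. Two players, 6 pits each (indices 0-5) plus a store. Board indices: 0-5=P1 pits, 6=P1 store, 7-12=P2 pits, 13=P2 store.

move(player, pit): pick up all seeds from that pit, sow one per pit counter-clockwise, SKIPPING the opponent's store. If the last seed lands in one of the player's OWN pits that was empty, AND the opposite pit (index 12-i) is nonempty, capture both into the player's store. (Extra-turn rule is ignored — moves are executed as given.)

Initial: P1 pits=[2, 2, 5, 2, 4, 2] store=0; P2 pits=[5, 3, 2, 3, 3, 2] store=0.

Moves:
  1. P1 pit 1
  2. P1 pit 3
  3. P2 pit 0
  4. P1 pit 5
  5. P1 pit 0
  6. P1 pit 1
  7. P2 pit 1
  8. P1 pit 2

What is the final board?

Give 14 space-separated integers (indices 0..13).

Answer: 0 0 0 1 6 1 3 2 1 5 6 5 4 1

Derivation:
Move 1: P1 pit1 -> P1=[2,0,6,3,4,2](0) P2=[5,3,2,3,3,2](0)
Move 2: P1 pit3 -> P1=[2,0,6,0,5,3](1) P2=[5,3,2,3,3,2](0)
Move 3: P2 pit0 -> P1=[2,0,6,0,5,3](1) P2=[0,4,3,4,4,3](0)
Move 4: P1 pit5 -> P1=[2,0,6,0,5,0](2) P2=[1,5,3,4,4,3](0)
Move 5: P1 pit0 -> P1=[0,1,7,0,5,0](2) P2=[1,5,3,4,4,3](0)
Move 6: P1 pit1 -> P1=[0,0,8,0,5,0](2) P2=[1,5,3,4,4,3](0)
Move 7: P2 pit1 -> P1=[0,0,8,0,5,0](2) P2=[1,0,4,5,5,4](1)
Move 8: P1 pit2 -> P1=[0,0,0,1,6,1](3) P2=[2,1,5,6,5,4](1)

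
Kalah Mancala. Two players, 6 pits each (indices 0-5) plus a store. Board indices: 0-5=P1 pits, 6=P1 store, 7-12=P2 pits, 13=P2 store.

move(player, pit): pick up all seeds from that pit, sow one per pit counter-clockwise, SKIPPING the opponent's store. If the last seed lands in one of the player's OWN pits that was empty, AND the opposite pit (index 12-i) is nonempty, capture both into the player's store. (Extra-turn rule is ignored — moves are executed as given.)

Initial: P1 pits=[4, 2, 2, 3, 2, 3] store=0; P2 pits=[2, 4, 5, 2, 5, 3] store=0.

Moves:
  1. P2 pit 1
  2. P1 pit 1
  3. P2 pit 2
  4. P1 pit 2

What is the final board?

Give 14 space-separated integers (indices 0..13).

Move 1: P2 pit1 -> P1=[4,2,2,3,2,3](0) P2=[2,0,6,3,6,4](0)
Move 2: P1 pit1 -> P1=[4,0,3,4,2,3](0) P2=[2,0,6,3,6,4](0)
Move 3: P2 pit2 -> P1=[5,1,3,4,2,3](0) P2=[2,0,0,4,7,5](1)
Move 4: P1 pit2 -> P1=[5,1,0,5,3,4](0) P2=[2,0,0,4,7,5](1)

Answer: 5 1 0 5 3 4 0 2 0 0 4 7 5 1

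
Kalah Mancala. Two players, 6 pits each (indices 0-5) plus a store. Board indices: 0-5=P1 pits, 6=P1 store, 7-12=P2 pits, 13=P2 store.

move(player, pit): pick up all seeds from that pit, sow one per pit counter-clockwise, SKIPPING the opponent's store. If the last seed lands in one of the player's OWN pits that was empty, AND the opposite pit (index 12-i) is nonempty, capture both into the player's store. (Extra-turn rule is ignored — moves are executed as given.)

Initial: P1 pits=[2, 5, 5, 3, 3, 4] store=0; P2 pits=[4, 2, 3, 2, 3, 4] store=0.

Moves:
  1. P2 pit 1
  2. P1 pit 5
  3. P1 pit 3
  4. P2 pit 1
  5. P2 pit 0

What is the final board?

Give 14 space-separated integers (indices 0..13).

Move 1: P2 pit1 -> P1=[2,5,5,3,3,4](0) P2=[4,0,4,3,3,4](0)
Move 2: P1 pit5 -> P1=[2,5,5,3,3,0](1) P2=[5,1,5,3,3,4](0)
Move 3: P1 pit3 -> P1=[2,5,5,0,4,1](2) P2=[5,1,5,3,3,4](0)
Move 4: P2 pit1 -> P1=[2,5,5,0,4,1](2) P2=[5,0,6,3,3,4](0)
Move 5: P2 pit0 -> P1=[2,5,5,0,4,1](2) P2=[0,1,7,4,4,5](0)

Answer: 2 5 5 0 4 1 2 0 1 7 4 4 5 0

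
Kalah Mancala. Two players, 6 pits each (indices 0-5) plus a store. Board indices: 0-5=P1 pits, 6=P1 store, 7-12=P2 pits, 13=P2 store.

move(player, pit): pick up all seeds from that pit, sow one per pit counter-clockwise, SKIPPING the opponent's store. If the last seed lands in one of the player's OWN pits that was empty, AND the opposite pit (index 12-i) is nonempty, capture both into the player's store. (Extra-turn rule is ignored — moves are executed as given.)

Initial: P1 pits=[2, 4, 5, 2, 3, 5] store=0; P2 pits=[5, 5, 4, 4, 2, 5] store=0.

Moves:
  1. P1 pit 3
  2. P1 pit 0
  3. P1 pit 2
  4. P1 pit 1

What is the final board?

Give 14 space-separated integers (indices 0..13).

Answer: 0 0 1 2 6 8 2 6 6 4 4 2 5 0

Derivation:
Move 1: P1 pit3 -> P1=[2,4,5,0,4,6](0) P2=[5,5,4,4,2,5](0)
Move 2: P1 pit0 -> P1=[0,5,6,0,4,6](0) P2=[5,5,4,4,2,5](0)
Move 3: P1 pit2 -> P1=[0,5,0,1,5,7](1) P2=[6,6,4,4,2,5](0)
Move 4: P1 pit1 -> P1=[0,0,1,2,6,8](2) P2=[6,6,4,4,2,5](0)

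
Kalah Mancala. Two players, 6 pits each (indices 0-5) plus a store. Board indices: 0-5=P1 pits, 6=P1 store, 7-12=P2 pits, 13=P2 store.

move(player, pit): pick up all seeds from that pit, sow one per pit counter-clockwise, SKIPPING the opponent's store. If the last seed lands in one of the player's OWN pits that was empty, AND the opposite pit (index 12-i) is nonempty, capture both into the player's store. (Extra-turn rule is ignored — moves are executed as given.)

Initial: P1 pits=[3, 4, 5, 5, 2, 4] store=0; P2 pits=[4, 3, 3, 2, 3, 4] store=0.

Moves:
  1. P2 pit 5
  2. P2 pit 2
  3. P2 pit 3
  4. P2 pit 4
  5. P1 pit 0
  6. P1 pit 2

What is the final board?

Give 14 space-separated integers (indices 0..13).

Answer: 0 7 0 6 3 5 1 5 4 1 0 0 2 8

Derivation:
Move 1: P2 pit5 -> P1=[4,5,6,5,2,4](0) P2=[4,3,3,2,3,0](1)
Move 2: P2 pit2 -> P1=[0,5,6,5,2,4](0) P2=[4,3,0,3,4,0](6)
Move 3: P2 pit3 -> P1=[0,5,6,5,2,4](0) P2=[4,3,0,0,5,1](7)
Move 4: P2 pit4 -> P1=[1,6,7,5,2,4](0) P2=[4,3,0,0,0,2](8)
Move 5: P1 pit0 -> P1=[0,7,7,5,2,4](0) P2=[4,3,0,0,0,2](8)
Move 6: P1 pit2 -> P1=[0,7,0,6,3,5](1) P2=[5,4,1,0,0,2](8)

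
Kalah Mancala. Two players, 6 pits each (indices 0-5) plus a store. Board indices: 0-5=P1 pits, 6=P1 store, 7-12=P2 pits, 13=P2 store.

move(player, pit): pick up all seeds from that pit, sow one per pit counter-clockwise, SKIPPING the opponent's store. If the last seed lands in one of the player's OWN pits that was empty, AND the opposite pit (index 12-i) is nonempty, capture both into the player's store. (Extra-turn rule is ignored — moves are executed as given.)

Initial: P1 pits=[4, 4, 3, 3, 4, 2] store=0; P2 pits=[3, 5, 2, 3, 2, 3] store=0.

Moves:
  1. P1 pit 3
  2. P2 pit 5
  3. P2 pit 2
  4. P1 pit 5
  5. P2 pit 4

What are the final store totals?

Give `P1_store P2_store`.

Answer: 2 2

Derivation:
Move 1: P1 pit3 -> P1=[4,4,3,0,5,3](1) P2=[3,5,2,3,2,3](0)
Move 2: P2 pit5 -> P1=[5,5,3,0,5,3](1) P2=[3,5,2,3,2,0](1)
Move 3: P2 pit2 -> P1=[5,5,3,0,5,3](1) P2=[3,5,0,4,3,0](1)
Move 4: P1 pit5 -> P1=[5,5,3,0,5,0](2) P2=[4,6,0,4,3,0](1)
Move 5: P2 pit4 -> P1=[6,5,3,0,5,0](2) P2=[4,6,0,4,0,1](2)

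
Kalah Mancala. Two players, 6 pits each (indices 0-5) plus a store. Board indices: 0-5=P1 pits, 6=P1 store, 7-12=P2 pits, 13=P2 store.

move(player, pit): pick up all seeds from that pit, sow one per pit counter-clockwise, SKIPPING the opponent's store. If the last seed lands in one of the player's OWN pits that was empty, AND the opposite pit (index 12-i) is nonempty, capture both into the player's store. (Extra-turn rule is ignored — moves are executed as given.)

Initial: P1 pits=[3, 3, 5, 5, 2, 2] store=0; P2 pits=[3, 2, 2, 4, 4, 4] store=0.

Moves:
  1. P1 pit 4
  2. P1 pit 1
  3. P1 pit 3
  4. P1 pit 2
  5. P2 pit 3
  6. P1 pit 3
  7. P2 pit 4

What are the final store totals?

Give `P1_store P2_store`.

Answer: 6 2

Derivation:
Move 1: P1 pit4 -> P1=[3,3,5,5,0,3](1) P2=[3,2,2,4,4,4](0)
Move 2: P1 pit1 -> P1=[3,0,6,6,0,3](4) P2=[3,0,2,4,4,4](0)
Move 3: P1 pit3 -> P1=[3,0,6,0,1,4](5) P2=[4,1,3,4,4,4](0)
Move 4: P1 pit2 -> P1=[3,0,0,1,2,5](6) P2=[5,2,3,4,4,4](0)
Move 5: P2 pit3 -> P1=[4,0,0,1,2,5](6) P2=[5,2,3,0,5,5](1)
Move 6: P1 pit3 -> P1=[4,0,0,0,3,5](6) P2=[5,2,3,0,5,5](1)
Move 7: P2 pit4 -> P1=[5,1,1,0,3,5](6) P2=[5,2,3,0,0,6](2)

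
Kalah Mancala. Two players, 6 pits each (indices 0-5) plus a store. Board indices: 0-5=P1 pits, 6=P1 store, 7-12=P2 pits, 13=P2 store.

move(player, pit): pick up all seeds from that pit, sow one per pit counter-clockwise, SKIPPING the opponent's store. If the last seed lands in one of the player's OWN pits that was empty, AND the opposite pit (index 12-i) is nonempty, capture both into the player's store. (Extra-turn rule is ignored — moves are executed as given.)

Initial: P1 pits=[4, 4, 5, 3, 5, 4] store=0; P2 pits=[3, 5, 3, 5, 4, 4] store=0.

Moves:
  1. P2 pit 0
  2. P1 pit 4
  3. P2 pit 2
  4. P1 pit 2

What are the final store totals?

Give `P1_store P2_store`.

Answer: 2 1

Derivation:
Move 1: P2 pit0 -> P1=[4,4,5,3,5,4](0) P2=[0,6,4,6,4,4](0)
Move 2: P1 pit4 -> P1=[4,4,5,3,0,5](1) P2=[1,7,5,6,4,4](0)
Move 3: P2 pit2 -> P1=[5,4,5,3,0,5](1) P2=[1,7,0,7,5,5](1)
Move 4: P1 pit2 -> P1=[5,4,0,4,1,6](2) P2=[2,7,0,7,5,5](1)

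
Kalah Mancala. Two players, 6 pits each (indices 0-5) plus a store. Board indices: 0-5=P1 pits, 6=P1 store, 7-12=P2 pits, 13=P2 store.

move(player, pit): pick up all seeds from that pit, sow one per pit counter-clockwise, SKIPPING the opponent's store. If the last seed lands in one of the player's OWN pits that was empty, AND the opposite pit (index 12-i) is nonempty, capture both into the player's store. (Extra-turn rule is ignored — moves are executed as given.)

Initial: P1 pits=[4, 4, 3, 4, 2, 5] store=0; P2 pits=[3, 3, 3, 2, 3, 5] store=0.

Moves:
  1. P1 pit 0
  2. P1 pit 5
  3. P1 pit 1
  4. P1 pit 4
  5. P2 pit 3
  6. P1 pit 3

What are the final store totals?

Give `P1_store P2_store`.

Move 1: P1 pit0 -> P1=[0,5,4,5,3,5](0) P2=[3,3,3,2,3,5](0)
Move 2: P1 pit5 -> P1=[0,5,4,5,3,0](1) P2=[4,4,4,3,3,5](0)
Move 3: P1 pit1 -> P1=[0,0,5,6,4,1](2) P2=[4,4,4,3,3,5](0)
Move 4: P1 pit4 -> P1=[0,0,5,6,0,2](3) P2=[5,5,4,3,3,5](0)
Move 5: P2 pit3 -> P1=[0,0,5,6,0,2](3) P2=[5,5,4,0,4,6](1)
Move 6: P1 pit3 -> P1=[0,0,5,0,1,3](4) P2=[6,6,5,0,4,6](1)

Answer: 4 1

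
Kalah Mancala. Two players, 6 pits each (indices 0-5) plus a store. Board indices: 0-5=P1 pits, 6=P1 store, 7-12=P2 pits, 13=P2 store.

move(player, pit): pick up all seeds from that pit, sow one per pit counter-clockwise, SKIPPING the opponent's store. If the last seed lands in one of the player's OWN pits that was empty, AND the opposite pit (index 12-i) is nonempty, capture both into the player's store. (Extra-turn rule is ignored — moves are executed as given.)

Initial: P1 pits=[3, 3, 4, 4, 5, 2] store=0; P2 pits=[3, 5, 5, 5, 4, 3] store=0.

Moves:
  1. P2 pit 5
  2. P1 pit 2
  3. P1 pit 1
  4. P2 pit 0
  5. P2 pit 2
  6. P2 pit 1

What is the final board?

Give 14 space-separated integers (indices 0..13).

Answer: 6 1 1 6 7 4 1 0 0 1 8 6 2 3

Derivation:
Move 1: P2 pit5 -> P1=[4,4,4,4,5,2](0) P2=[3,5,5,5,4,0](1)
Move 2: P1 pit2 -> P1=[4,4,0,5,6,3](1) P2=[3,5,5,5,4,0](1)
Move 3: P1 pit1 -> P1=[4,0,1,6,7,4](1) P2=[3,5,5,5,4,0](1)
Move 4: P2 pit0 -> P1=[4,0,1,6,7,4](1) P2=[0,6,6,6,4,0](1)
Move 5: P2 pit2 -> P1=[5,1,1,6,7,4](1) P2=[0,6,0,7,5,1](2)
Move 6: P2 pit1 -> P1=[6,1,1,6,7,4](1) P2=[0,0,1,8,6,2](3)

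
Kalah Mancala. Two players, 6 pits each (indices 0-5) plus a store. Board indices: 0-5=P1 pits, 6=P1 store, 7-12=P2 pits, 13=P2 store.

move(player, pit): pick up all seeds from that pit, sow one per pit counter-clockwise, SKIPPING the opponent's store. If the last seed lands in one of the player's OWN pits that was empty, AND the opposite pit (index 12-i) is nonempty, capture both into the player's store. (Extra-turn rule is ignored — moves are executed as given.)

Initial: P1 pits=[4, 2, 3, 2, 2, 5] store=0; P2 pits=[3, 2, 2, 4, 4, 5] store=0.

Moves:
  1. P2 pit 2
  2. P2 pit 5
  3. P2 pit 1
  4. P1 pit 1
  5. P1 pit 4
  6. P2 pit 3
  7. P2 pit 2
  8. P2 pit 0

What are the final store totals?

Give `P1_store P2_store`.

Answer: 1 9

Derivation:
Move 1: P2 pit2 -> P1=[4,2,3,2,2,5](0) P2=[3,2,0,5,5,5](0)
Move 2: P2 pit5 -> P1=[5,3,4,3,2,5](0) P2=[3,2,0,5,5,0](1)
Move 3: P2 pit1 -> P1=[5,3,4,3,2,5](0) P2=[3,0,1,6,5,0](1)
Move 4: P1 pit1 -> P1=[5,0,5,4,3,5](0) P2=[3,0,1,6,5,0](1)
Move 5: P1 pit4 -> P1=[5,0,5,4,0,6](1) P2=[4,0,1,6,5,0](1)
Move 6: P2 pit3 -> P1=[6,1,6,4,0,6](1) P2=[4,0,1,0,6,1](2)
Move 7: P2 pit2 -> P1=[6,1,0,4,0,6](1) P2=[4,0,0,0,6,1](9)
Move 8: P2 pit0 -> P1=[6,1,0,4,0,6](1) P2=[0,1,1,1,7,1](9)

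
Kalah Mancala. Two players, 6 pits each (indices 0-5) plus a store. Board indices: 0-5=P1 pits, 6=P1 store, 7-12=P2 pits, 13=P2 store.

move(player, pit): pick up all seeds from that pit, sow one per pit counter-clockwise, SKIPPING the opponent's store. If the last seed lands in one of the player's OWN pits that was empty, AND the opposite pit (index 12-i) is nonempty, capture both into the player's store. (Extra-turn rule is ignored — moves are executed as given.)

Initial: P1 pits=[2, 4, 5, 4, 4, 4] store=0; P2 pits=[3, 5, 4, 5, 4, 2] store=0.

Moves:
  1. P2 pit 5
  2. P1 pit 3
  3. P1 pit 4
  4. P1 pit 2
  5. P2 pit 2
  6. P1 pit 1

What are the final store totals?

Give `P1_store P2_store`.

Answer: 3 2

Derivation:
Move 1: P2 pit5 -> P1=[3,4,5,4,4,4](0) P2=[3,5,4,5,4,0](1)
Move 2: P1 pit3 -> P1=[3,4,5,0,5,5](1) P2=[4,5,4,5,4,0](1)
Move 3: P1 pit4 -> P1=[3,4,5,0,0,6](2) P2=[5,6,5,5,4,0](1)
Move 4: P1 pit2 -> P1=[3,4,0,1,1,7](3) P2=[6,6,5,5,4,0](1)
Move 5: P2 pit2 -> P1=[4,4,0,1,1,7](3) P2=[6,6,0,6,5,1](2)
Move 6: P1 pit1 -> P1=[4,0,1,2,2,8](3) P2=[6,6,0,6,5,1](2)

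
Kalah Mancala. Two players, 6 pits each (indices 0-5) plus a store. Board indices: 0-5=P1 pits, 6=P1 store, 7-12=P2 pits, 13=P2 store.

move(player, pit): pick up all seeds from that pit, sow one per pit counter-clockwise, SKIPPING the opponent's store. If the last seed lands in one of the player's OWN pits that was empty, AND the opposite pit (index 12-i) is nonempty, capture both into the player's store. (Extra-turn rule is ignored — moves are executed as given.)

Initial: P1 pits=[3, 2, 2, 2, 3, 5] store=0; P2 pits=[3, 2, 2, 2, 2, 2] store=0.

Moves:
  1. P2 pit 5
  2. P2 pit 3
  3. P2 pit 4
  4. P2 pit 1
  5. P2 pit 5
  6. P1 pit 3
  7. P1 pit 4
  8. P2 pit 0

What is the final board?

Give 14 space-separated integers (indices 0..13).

Move 1: P2 pit5 -> P1=[4,2,2,2,3,5](0) P2=[3,2,2,2,2,0](1)
Move 2: P2 pit3 -> P1=[0,2,2,2,3,5](0) P2=[3,2,2,0,3,0](6)
Move 3: P2 pit4 -> P1=[1,2,2,2,3,5](0) P2=[3,2,2,0,0,1](7)
Move 4: P2 pit1 -> P1=[1,2,0,2,3,5](0) P2=[3,0,3,0,0,1](10)
Move 5: P2 pit5 -> P1=[1,2,0,2,3,5](0) P2=[3,0,3,0,0,0](11)
Move 6: P1 pit3 -> P1=[1,2,0,0,4,6](0) P2=[3,0,3,0,0,0](11)
Move 7: P1 pit4 -> P1=[1,2,0,0,0,7](1) P2=[4,1,3,0,0,0](11)
Move 8: P2 pit0 -> P1=[1,0,0,0,0,7](1) P2=[0,2,4,1,0,0](14)

Answer: 1 0 0 0 0 7 1 0 2 4 1 0 0 14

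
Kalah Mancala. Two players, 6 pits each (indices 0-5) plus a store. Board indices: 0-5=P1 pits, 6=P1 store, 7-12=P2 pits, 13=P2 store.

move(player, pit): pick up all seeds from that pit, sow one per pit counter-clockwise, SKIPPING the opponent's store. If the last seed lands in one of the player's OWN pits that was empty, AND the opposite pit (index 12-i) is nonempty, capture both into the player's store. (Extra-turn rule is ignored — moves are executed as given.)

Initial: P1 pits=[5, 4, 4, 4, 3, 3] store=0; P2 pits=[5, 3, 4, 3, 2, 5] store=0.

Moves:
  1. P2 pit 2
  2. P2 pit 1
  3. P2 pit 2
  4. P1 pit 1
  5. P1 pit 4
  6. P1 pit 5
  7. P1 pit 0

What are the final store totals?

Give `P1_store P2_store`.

Move 1: P2 pit2 -> P1=[5,4,4,4,3,3](0) P2=[5,3,0,4,3,6](1)
Move 2: P2 pit1 -> P1=[5,4,4,4,3,3](0) P2=[5,0,1,5,4,6](1)
Move 3: P2 pit2 -> P1=[5,4,4,4,3,3](0) P2=[5,0,0,6,4,6](1)
Move 4: P1 pit1 -> P1=[5,0,5,5,4,4](0) P2=[5,0,0,6,4,6](1)
Move 5: P1 pit4 -> P1=[5,0,5,5,0,5](1) P2=[6,1,0,6,4,6](1)
Move 6: P1 pit5 -> P1=[5,0,5,5,0,0](2) P2=[7,2,1,7,4,6](1)
Move 7: P1 pit0 -> P1=[0,1,6,6,1,0](10) P2=[0,2,1,7,4,6](1)

Answer: 10 1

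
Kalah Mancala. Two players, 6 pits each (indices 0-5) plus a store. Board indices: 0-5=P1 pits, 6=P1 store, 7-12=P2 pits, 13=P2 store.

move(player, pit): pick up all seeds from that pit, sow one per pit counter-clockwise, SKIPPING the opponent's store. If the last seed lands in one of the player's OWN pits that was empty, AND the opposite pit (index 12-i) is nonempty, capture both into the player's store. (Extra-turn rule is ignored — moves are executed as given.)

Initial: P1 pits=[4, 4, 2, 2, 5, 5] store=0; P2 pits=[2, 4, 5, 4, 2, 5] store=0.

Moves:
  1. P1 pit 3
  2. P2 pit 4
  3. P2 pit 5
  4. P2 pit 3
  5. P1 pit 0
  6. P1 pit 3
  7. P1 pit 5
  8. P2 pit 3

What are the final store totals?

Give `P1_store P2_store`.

Move 1: P1 pit3 -> P1=[4,4,2,0,6,6](0) P2=[2,4,5,4,2,5](0)
Move 2: P2 pit4 -> P1=[4,4,2,0,6,6](0) P2=[2,4,5,4,0,6](1)
Move 3: P2 pit5 -> P1=[5,5,3,1,7,6](0) P2=[2,4,5,4,0,0](2)
Move 4: P2 pit3 -> P1=[6,5,3,1,7,6](0) P2=[2,4,5,0,1,1](3)
Move 5: P1 pit0 -> P1=[0,6,4,2,8,7](1) P2=[2,4,5,0,1,1](3)
Move 6: P1 pit3 -> P1=[0,6,4,0,9,8](1) P2=[2,4,5,0,1,1](3)
Move 7: P1 pit5 -> P1=[0,6,4,0,9,0](5) P2=[3,5,6,1,2,0](3)
Move 8: P2 pit3 -> P1=[0,6,4,0,9,0](5) P2=[3,5,6,0,3,0](3)

Answer: 5 3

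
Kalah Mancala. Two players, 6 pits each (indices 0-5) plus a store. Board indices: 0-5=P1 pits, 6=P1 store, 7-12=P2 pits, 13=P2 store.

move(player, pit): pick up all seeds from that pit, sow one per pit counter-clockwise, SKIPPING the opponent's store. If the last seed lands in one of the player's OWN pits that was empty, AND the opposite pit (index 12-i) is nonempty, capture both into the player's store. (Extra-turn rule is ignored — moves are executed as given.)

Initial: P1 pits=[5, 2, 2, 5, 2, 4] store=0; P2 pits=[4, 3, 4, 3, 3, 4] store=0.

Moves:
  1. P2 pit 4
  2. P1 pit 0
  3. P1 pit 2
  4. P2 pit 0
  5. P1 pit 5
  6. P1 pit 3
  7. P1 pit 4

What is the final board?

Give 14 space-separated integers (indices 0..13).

Move 1: P2 pit4 -> P1=[6,2,2,5,2,4](0) P2=[4,3,4,3,0,5](1)
Move 2: P1 pit0 -> P1=[0,3,3,6,3,5](1) P2=[4,3,4,3,0,5](1)
Move 3: P1 pit2 -> P1=[0,3,0,7,4,6](1) P2=[4,3,4,3,0,5](1)
Move 4: P2 pit0 -> P1=[0,0,0,7,4,6](1) P2=[0,4,5,4,0,5](5)
Move 5: P1 pit5 -> P1=[0,0,0,7,4,0](2) P2=[1,5,6,5,1,5](5)
Move 6: P1 pit3 -> P1=[0,0,0,0,5,1](3) P2=[2,6,7,6,1,5](5)
Move 7: P1 pit4 -> P1=[0,0,0,0,0,2](4) P2=[3,7,8,6,1,5](5)

Answer: 0 0 0 0 0 2 4 3 7 8 6 1 5 5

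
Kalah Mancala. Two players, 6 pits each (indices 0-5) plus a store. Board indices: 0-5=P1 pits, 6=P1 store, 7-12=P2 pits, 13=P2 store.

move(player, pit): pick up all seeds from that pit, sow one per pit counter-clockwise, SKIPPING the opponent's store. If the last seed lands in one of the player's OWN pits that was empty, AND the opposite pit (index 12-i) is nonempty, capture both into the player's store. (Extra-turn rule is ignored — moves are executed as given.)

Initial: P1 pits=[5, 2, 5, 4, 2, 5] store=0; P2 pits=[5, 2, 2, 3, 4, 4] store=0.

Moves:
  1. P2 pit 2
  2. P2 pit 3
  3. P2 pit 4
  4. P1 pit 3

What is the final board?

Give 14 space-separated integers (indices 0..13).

Answer: 7 3 6 0 3 6 1 6 3 0 0 0 6 2

Derivation:
Move 1: P2 pit2 -> P1=[5,2,5,4,2,5](0) P2=[5,2,0,4,5,4](0)
Move 2: P2 pit3 -> P1=[6,2,5,4,2,5](0) P2=[5,2,0,0,6,5](1)
Move 3: P2 pit4 -> P1=[7,3,6,5,2,5](0) P2=[5,2,0,0,0,6](2)
Move 4: P1 pit3 -> P1=[7,3,6,0,3,6](1) P2=[6,3,0,0,0,6](2)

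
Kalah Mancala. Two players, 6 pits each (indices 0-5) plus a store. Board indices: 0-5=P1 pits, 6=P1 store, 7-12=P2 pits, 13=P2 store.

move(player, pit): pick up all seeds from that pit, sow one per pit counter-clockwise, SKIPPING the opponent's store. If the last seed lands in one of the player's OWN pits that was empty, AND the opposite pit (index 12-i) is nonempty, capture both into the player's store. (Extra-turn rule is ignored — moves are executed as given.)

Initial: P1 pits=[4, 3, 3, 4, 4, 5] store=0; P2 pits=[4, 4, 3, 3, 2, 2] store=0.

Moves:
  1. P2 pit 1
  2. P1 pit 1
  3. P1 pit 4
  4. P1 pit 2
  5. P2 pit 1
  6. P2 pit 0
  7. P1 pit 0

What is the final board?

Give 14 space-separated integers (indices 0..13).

Move 1: P2 pit1 -> P1=[4,3,3,4,4,5](0) P2=[4,0,4,4,3,3](0)
Move 2: P1 pit1 -> P1=[4,0,4,5,5,5](0) P2=[4,0,4,4,3,3](0)
Move 3: P1 pit4 -> P1=[4,0,4,5,0,6](1) P2=[5,1,5,4,3,3](0)
Move 4: P1 pit2 -> P1=[4,0,0,6,1,7](2) P2=[5,1,5,4,3,3](0)
Move 5: P2 pit1 -> P1=[4,0,0,6,1,7](2) P2=[5,0,6,4,3,3](0)
Move 6: P2 pit0 -> P1=[4,0,0,6,1,7](2) P2=[0,1,7,5,4,4](0)
Move 7: P1 pit0 -> P1=[0,1,1,7,2,7](2) P2=[0,1,7,5,4,4](0)

Answer: 0 1 1 7 2 7 2 0 1 7 5 4 4 0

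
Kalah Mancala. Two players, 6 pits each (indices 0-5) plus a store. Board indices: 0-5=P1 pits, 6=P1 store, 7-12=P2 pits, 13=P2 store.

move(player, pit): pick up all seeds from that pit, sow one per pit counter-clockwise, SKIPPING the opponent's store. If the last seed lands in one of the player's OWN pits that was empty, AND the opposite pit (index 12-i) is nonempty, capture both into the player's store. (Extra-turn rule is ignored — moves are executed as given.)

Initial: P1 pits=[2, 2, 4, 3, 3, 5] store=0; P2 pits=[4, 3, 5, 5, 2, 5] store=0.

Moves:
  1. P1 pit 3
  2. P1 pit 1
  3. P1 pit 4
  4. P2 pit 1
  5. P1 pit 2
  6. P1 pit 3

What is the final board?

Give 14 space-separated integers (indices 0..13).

Move 1: P1 pit3 -> P1=[2,2,4,0,4,6](1) P2=[4,3,5,5,2,5](0)
Move 2: P1 pit1 -> P1=[2,0,5,0,4,6](7) P2=[4,3,0,5,2,5](0)
Move 3: P1 pit4 -> P1=[2,0,5,0,0,7](8) P2=[5,4,0,5,2,5](0)
Move 4: P2 pit1 -> P1=[2,0,5,0,0,7](8) P2=[5,0,1,6,3,6](0)
Move 5: P1 pit2 -> P1=[2,0,0,1,1,8](9) P2=[6,0,1,6,3,6](0)
Move 6: P1 pit3 -> P1=[2,0,0,0,2,8](9) P2=[6,0,1,6,3,6](0)

Answer: 2 0 0 0 2 8 9 6 0 1 6 3 6 0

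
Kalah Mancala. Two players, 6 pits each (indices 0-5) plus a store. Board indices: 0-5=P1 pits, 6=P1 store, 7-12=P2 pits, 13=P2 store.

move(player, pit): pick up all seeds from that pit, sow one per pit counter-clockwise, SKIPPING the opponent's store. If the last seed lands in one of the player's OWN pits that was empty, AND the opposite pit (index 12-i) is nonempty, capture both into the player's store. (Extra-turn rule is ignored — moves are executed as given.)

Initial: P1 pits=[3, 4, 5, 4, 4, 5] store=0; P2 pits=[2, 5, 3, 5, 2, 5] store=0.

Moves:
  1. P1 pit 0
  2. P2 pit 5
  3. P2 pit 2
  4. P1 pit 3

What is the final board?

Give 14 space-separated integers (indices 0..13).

Answer: 0 6 7 0 5 6 1 3 6 1 6 3 0 3

Derivation:
Move 1: P1 pit0 -> P1=[0,5,6,5,4,5](0) P2=[2,5,3,5,2,5](0)
Move 2: P2 pit5 -> P1=[1,6,7,6,4,5](0) P2=[2,5,3,5,2,0](1)
Move 3: P2 pit2 -> P1=[0,6,7,6,4,5](0) P2=[2,5,0,6,3,0](3)
Move 4: P1 pit3 -> P1=[0,6,7,0,5,6](1) P2=[3,6,1,6,3,0](3)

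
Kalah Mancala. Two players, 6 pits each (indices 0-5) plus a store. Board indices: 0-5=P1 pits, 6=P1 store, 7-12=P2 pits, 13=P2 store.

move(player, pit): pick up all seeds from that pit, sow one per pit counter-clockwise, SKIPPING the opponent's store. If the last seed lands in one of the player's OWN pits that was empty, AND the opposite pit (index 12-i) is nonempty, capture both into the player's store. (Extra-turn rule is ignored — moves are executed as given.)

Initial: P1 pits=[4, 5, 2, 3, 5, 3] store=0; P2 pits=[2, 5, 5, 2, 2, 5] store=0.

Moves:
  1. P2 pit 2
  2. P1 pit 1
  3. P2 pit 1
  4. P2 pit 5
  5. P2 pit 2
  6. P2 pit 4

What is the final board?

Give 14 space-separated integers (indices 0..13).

Move 1: P2 pit2 -> P1=[5,5,2,3,5,3](0) P2=[2,5,0,3,3,6](1)
Move 2: P1 pit1 -> P1=[5,0,3,4,6,4](1) P2=[2,5,0,3,3,6](1)
Move 3: P2 pit1 -> P1=[5,0,3,4,6,4](1) P2=[2,0,1,4,4,7](2)
Move 4: P2 pit5 -> P1=[6,1,4,5,7,5](1) P2=[2,0,1,4,4,0](3)
Move 5: P2 pit2 -> P1=[6,1,4,5,7,5](1) P2=[2,0,0,5,4,0](3)
Move 6: P2 pit4 -> P1=[7,2,4,5,7,5](1) P2=[2,0,0,5,0,1](4)

Answer: 7 2 4 5 7 5 1 2 0 0 5 0 1 4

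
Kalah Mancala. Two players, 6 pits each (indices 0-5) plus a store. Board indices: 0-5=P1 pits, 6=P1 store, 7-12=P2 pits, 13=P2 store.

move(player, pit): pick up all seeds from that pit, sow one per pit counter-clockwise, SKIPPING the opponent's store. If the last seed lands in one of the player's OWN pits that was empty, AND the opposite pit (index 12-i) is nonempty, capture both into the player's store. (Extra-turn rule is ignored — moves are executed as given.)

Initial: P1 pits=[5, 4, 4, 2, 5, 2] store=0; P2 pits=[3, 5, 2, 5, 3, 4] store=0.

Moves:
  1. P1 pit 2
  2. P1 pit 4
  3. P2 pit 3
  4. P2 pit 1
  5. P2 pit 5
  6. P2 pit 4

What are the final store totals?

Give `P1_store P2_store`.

Answer: 2 4

Derivation:
Move 1: P1 pit2 -> P1=[5,4,0,3,6,3](1) P2=[3,5,2,5,3,4](0)
Move 2: P1 pit4 -> P1=[5,4,0,3,0,4](2) P2=[4,6,3,6,3,4](0)
Move 3: P2 pit3 -> P1=[6,5,1,3,0,4](2) P2=[4,6,3,0,4,5](1)
Move 4: P2 pit1 -> P1=[7,5,1,3,0,4](2) P2=[4,0,4,1,5,6](2)
Move 5: P2 pit5 -> P1=[8,6,2,4,1,4](2) P2=[4,0,4,1,5,0](3)
Move 6: P2 pit4 -> P1=[9,7,3,4,1,4](2) P2=[4,0,4,1,0,1](4)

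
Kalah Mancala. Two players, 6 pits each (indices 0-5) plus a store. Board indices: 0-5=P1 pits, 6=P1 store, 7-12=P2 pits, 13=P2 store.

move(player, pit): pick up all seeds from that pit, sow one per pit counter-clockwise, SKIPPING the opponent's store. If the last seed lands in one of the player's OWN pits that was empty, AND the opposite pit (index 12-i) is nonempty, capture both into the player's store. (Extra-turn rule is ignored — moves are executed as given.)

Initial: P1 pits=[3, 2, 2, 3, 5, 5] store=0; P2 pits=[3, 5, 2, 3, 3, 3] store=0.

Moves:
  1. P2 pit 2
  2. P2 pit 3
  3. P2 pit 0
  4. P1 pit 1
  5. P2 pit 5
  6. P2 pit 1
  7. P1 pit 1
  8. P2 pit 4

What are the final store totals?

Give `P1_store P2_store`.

Move 1: P2 pit2 -> P1=[3,2,2,3,5,5](0) P2=[3,5,0,4,4,3](0)
Move 2: P2 pit3 -> P1=[4,2,2,3,5,5](0) P2=[3,5,0,0,5,4](1)
Move 3: P2 pit0 -> P1=[4,2,0,3,5,5](0) P2=[0,6,1,0,5,4](4)
Move 4: P1 pit1 -> P1=[4,0,1,4,5,5](0) P2=[0,6,1,0,5,4](4)
Move 5: P2 pit5 -> P1=[5,1,2,4,5,5](0) P2=[0,6,1,0,5,0](5)
Move 6: P2 pit1 -> P1=[6,1,2,4,5,5](0) P2=[0,0,2,1,6,1](6)
Move 7: P1 pit1 -> P1=[6,0,3,4,5,5](0) P2=[0,0,2,1,6,1](6)
Move 8: P2 pit4 -> P1=[7,1,4,5,5,5](0) P2=[0,0,2,1,0,2](7)

Answer: 0 7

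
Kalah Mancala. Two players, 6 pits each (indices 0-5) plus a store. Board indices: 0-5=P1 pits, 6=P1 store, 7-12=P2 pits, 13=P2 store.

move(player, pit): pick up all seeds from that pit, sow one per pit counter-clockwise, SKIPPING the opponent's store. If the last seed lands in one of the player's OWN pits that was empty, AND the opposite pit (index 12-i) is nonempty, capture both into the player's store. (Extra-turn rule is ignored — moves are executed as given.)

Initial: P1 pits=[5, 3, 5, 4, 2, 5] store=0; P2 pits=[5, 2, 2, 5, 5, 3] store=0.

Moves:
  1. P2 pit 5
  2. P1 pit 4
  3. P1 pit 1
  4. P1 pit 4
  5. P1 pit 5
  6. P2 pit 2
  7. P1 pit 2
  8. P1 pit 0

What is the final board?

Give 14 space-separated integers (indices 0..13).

Answer: 0 1 1 7 2 2 4 8 4 0 7 7 2 1

Derivation:
Move 1: P2 pit5 -> P1=[6,4,5,4,2,5](0) P2=[5,2,2,5,5,0](1)
Move 2: P1 pit4 -> P1=[6,4,5,4,0,6](1) P2=[5,2,2,5,5,0](1)
Move 3: P1 pit1 -> P1=[6,0,6,5,1,7](1) P2=[5,2,2,5,5,0](1)
Move 4: P1 pit4 -> P1=[6,0,6,5,0,8](1) P2=[5,2,2,5,5,0](1)
Move 5: P1 pit5 -> P1=[7,0,6,5,0,0](2) P2=[6,3,3,6,6,1](1)
Move 6: P2 pit2 -> P1=[7,0,6,5,0,0](2) P2=[6,3,0,7,7,2](1)
Move 7: P1 pit2 -> P1=[7,0,0,6,1,1](3) P2=[7,4,0,7,7,2](1)
Move 8: P1 pit0 -> P1=[0,1,1,7,2,2](4) P2=[8,4,0,7,7,2](1)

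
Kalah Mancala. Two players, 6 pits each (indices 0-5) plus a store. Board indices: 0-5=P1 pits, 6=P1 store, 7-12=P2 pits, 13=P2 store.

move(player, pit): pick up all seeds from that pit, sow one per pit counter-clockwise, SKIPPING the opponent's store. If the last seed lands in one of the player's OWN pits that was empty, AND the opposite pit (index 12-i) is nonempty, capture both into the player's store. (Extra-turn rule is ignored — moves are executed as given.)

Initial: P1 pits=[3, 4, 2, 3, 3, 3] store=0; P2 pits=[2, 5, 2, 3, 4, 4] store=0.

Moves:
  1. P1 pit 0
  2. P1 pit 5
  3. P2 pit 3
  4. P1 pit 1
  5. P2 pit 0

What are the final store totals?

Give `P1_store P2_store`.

Answer: 2 6

Derivation:
Move 1: P1 pit0 -> P1=[0,5,3,4,3,3](0) P2=[2,5,2,3,4,4](0)
Move 2: P1 pit5 -> P1=[0,5,3,4,3,0](1) P2=[3,6,2,3,4,4](0)
Move 3: P2 pit3 -> P1=[0,5,3,4,3,0](1) P2=[3,6,2,0,5,5](1)
Move 4: P1 pit1 -> P1=[0,0,4,5,4,1](2) P2=[3,6,2,0,5,5](1)
Move 5: P2 pit0 -> P1=[0,0,0,5,4,1](2) P2=[0,7,3,0,5,5](6)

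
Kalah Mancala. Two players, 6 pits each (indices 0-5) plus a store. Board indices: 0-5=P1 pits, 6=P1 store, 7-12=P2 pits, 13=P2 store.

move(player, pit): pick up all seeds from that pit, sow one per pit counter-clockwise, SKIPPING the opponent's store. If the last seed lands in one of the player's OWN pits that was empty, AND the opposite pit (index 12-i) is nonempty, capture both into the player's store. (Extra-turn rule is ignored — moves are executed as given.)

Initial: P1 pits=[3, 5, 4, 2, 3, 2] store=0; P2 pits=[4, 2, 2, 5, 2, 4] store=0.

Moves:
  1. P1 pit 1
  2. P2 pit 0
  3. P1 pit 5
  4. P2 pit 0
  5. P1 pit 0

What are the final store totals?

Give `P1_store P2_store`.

Move 1: P1 pit1 -> P1=[3,0,5,3,4,3](1) P2=[4,2,2,5,2,4](0)
Move 2: P2 pit0 -> P1=[3,0,5,3,4,3](1) P2=[0,3,3,6,3,4](0)
Move 3: P1 pit5 -> P1=[3,0,5,3,4,0](2) P2=[1,4,3,6,3,4](0)
Move 4: P2 pit0 -> P1=[3,0,5,3,4,0](2) P2=[0,5,3,6,3,4](0)
Move 5: P1 pit0 -> P1=[0,1,6,4,4,0](2) P2=[0,5,3,6,3,4](0)

Answer: 2 0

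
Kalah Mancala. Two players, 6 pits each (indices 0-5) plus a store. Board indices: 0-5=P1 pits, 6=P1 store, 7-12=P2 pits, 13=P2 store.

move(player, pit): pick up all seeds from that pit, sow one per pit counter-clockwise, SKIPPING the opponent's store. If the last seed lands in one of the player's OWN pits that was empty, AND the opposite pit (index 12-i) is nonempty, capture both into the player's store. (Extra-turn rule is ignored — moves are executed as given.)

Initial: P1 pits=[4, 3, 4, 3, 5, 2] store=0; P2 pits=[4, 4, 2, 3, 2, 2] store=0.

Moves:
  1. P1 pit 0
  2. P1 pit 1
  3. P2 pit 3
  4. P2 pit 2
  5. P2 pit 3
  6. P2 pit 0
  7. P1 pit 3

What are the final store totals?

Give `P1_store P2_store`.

Answer: 1 1

Derivation:
Move 1: P1 pit0 -> P1=[0,4,5,4,6,2](0) P2=[4,4,2,3,2,2](0)
Move 2: P1 pit1 -> P1=[0,0,6,5,7,3](0) P2=[4,4,2,3,2,2](0)
Move 3: P2 pit3 -> P1=[0,0,6,5,7,3](0) P2=[4,4,2,0,3,3](1)
Move 4: P2 pit2 -> P1=[0,0,6,5,7,3](0) P2=[4,4,0,1,4,3](1)
Move 5: P2 pit3 -> P1=[0,0,6,5,7,3](0) P2=[4,4,0,0,5,3](1)
Move 6: P2 pit0 -> P1=[0,0,6,5,7,3](0) P2=[0,5,1,1,6,3](1)
Move 7: P1 pit3 -> P1=[0,0,6,0,8,4](1) P2=[1,6,1,1,6,3](1)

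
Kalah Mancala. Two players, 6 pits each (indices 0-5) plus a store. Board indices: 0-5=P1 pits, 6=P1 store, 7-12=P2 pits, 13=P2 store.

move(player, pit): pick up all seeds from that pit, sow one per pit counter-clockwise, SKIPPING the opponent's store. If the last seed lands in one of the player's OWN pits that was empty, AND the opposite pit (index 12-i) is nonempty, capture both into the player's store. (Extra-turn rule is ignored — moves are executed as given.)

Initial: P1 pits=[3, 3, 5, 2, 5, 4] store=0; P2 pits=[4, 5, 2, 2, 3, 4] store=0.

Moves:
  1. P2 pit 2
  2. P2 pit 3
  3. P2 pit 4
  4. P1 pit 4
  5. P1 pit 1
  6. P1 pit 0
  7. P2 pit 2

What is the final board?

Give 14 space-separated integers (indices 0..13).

Answer: 0 1 0 4 2 6 1 5 6 0 0 0 6 11

Derivation:
Move 1: P2 pit2 -> P1=[3,3,5,2,5,4](0) P2=[4,5,0,3,4,4](0)
Move 2: P2 pit3 -> P1=[3,3,5,2,5,4](0) P2=[4,5,0,0,5,5](1)
Move 3: P2 pit4 -> P1=[4,4,6,2,5,4](0) P2=[4,5,0,0,0,6](2)
Move 4: P1 pit4 -> P1=[4,4,6,2,0,5](1) P2=[5,6,1,0,0,6](2)
Move 5: P1 pit1 -> P1=[4,0,7,3,1,6](1) P2=[5,6,1,0,0,6](2)
Move 6: P1 pit0 -> P1=[0,1,8,4,2,6](1) P2=[5,6,1,0,0,6](2)
Move 7: P2 pit2 -> P1=[0,1,0,4,2,6](1) P2=[5,6,0,0,0,6](11)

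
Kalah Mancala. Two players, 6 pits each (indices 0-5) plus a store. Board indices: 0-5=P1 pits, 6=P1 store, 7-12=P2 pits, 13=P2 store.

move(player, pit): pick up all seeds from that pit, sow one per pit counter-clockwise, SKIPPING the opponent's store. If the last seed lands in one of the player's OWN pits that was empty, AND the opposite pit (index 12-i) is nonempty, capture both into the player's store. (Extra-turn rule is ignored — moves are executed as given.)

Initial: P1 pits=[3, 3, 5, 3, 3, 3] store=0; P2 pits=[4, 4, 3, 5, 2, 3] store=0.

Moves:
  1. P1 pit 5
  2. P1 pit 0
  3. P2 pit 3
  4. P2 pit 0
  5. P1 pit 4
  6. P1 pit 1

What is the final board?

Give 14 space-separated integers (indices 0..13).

Answer: 1 0 7 5 1 2 3 1 6 4 1 4 5 1

Derivation:
Move 1: P1 pit5 -> P1=[3,3,5,3,3,0](1) P2=[5,5,3,5,2,3](0)
Move 2: P1 pit0 -> P1=[0,4,6,4,3,0](1) P2=[5,5,3,5,2,3](0)
Move 3: P2 pit3 -> P1=[1,5,6,4,3,0](1) P2=[5,5,3,0,3,4](1)
Move 4: P2 pit0 -> P1=[1,5,6,4,3,0](1) P2=[0,6,4,1,4,5](1)
Move 5: P1 pit4 -> P1=[1,5,6,4,0,1](2) P2=[1,6,4,1,4,5](1)
Move 6: P1 pit1 -> P1=[1,0,7,5,1,2](3) P2=[1,6,4,1,4,5](1)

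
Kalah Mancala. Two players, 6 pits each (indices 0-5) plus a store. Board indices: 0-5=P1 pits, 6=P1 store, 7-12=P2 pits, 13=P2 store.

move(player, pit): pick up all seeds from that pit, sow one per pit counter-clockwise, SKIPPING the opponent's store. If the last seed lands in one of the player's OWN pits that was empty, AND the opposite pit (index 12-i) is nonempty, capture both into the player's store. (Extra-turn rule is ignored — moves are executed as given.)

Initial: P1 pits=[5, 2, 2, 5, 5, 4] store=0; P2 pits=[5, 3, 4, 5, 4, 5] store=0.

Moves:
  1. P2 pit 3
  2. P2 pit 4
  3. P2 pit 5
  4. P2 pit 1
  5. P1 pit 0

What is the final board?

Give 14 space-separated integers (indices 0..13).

Move 1: P2 pit3 -> P1=[6,3,2,5,5,4](0) P2=[5,3,4,0,5,6](1)
Move 2: P2 pit4 -> P1=[7,4,3,5,5,4](0) P2=[5,3,4,0,0,7](2)
Move 3: P2 pit5 -> P1=[8,5,4,6,6,5](0) P2=[5,3,4,0,0,0](3)
Move 4: P2 pit1 -> P1=[8,0,4,6,6,5](0) P2=[5,0,5,1,0,0](9)
Move 5: P1 pit0 -> P1=[0,1,5,7,7,6](1) P2=[6,1,5,1,0,0](9)

Answer: 0 1 5 7 7 6 1 6 1 5 1 0 0 9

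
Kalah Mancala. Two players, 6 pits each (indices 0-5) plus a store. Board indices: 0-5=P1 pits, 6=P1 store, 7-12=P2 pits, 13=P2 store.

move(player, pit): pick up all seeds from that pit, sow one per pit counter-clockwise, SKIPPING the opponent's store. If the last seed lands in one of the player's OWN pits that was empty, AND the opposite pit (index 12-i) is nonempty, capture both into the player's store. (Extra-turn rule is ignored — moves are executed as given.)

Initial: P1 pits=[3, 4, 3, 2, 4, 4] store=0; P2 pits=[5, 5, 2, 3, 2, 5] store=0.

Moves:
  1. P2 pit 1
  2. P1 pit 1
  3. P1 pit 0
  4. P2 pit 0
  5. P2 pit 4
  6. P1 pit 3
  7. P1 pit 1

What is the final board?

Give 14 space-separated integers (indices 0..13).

Answer: 1 0 6 0 6 6 6 1 1 0 5 0 8 2

Derivation:
Move 1: P2 pit1 -> P1=[3,4,3,2,4,4](0) P2=[5,0,3,4,3,6](1)
Move 2: P1 pit1 -> P1=[3,0,4,3,5,5](0) P2=[5,0,3,4,3,6](1)
Move 3: P1 pit0 -> P1=[0,1,5,4,5,5](0) P2=[5,0,3,4,3,6](1)
Move 4: P2 pit0 -> P1=[0,1,5,4,5,5](0) P2=[0,1,4,5,4,7](1)
Move 5: P2 pit4 -> P1=[1,2,5,4,5,5](0) P2=[0,1,4,5,0,8](2)
Move 6: P1 pit3 -> P1=[1,2,5,0,6,6](1) P2=[1,1,4,5,0,8](2)
Move 7: P1 pit1 -> P1=[1,0,6,0,6,6](6) P2=[1,1,0,5,0,8](2)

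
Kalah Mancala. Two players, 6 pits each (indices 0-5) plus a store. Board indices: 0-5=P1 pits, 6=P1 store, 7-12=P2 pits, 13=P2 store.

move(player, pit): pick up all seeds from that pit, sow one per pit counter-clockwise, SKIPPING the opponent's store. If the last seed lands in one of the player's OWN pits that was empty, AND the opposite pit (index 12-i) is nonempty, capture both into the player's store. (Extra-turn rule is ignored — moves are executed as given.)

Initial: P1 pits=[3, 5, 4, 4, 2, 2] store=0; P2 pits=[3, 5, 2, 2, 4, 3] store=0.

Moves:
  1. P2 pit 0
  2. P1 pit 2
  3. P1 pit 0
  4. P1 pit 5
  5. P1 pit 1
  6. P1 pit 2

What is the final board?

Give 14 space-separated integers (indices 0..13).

Move 1: P2 pit0 -> P1=[3,5,4,4,2,2](0) P2=[0,6,3,3,4,3](0)
Move 2: P1 pit2 -> P1=[3,5,0,5,3,3](1) P2=[0,6,3,3,4,3](0)
Move 3: P1 pit0 -> P1=[0,6,1,6,3,3](1) P2=[0,6,3,3,4,3](0)
Move 4: P1 pit5 -> P1=[0,6,1,6,3,0](2) P2=[1,7,3,3,4,3](0)
Move 5: P1 pit1 -> P1=[0,0,2,7,4,1](3) P2=[2,7,3,3,4,3](0)
Move 6: P1 pit2 -> P1=[0,0,0,8,5,1](3) P2=[2,7,3,3,4,3](0)

Answer: 0 0 0 8 5 1 3 2 7 3 3 4 3 0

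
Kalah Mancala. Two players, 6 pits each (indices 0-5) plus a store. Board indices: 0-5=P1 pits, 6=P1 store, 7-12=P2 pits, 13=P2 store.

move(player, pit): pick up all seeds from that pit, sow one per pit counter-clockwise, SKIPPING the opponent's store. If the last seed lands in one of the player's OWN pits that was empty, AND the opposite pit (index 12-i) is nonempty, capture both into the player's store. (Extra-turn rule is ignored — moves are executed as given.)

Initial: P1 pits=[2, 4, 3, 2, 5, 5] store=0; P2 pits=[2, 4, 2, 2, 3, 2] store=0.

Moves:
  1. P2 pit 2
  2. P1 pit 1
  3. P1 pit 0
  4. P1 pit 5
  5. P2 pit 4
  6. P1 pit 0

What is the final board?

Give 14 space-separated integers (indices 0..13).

Move 1: P2 pit2 -> P1=[2,4,3,2,5,5](0) P2=[2,4,0,3,4,2](0)
Move 2: P1 pit1 -> P1=[2,0,4,3,6,6](0) P2=[2,4,0,3,4,2](0)
Move 3: P1 pit0 -> P1=[0,1,5,3,6,6](0) P2=[2,4,0,3,4,2](0)
Move 4: P1 pit5 -> P1=[0,1,5,3,6,0](1) P2=[3,5,1,4,5,2](0)
Move 5: P2 pit4 -> P1=[1,2,6,3,6,0](1) P2=[3,5,1,4,0,3](1)
Move 6: P1 pit0 -> P1=[0,3,6,3,6,0](1) P2=[3,5,1,4,0,3](1)

Answer: 0 3 6 3 6 0 1 3 5 1 4 0 3 1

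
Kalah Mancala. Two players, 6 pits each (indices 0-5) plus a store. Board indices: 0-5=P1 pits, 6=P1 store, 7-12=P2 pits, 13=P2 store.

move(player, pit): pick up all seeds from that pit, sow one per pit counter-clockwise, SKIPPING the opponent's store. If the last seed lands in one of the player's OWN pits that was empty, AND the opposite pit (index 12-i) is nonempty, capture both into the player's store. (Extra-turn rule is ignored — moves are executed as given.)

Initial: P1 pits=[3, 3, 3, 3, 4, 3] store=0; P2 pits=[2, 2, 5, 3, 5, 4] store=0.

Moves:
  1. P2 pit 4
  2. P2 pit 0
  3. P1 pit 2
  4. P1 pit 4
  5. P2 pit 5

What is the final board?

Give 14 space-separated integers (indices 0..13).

Move 1: P2 pit4 -> P1=[4,4,4,3,4,3](0) P2=[2,2,5,3,0,5](1)
Move 2: P2 pit0 -> P1=[4,4,4,3,4,3](0) P2=[0,3,6,3,0,5](1)
Move 3: P1 pit2 -> P1=[4,4,0,4,5,4](1) P2=[0,3,6,3,0,5](1)
Move 4: P1 pit4 -> P1=[4,4,0,4,0,5](2) P2=[1,4,7,3,0,5](1)
Move 5: P2 pit5 -> P1=[5,5,1,5,0,5](2) P2=[1,4,7,3,0,0](2)

Answer: 5 5 1 5 0 5 2 1 4 7 3 0 0 2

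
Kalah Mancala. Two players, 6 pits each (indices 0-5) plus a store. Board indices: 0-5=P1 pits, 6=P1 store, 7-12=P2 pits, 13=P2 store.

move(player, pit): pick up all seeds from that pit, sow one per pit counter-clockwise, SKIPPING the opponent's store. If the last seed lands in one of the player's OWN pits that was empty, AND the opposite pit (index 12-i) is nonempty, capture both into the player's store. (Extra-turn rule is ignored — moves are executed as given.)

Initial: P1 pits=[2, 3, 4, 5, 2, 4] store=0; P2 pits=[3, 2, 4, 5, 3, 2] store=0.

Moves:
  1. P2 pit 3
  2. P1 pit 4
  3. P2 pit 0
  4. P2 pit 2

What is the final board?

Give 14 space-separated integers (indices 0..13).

Answer: 4 4 0 5 0 5 1 0 3 0 1 5 4 7

Derivation:
Move 1: P2 pit3 -> P1=[3,4,4,5,2,4](0) P2=[3,2,4,0,4,3](1)
Move 2: P1 pit4 -> P1=[3,4,4,5,0,5](1) P2=[3,2,4,0,4,3](1)
Move 3: P2 pit0 -> P1=[3,4,0,5,0,5](1) P2=[0,3,5,0,4,3](6)
Move 4: P2 pit2 -> P1=[4,4,0,5,0,5](1) P2=[0,3,0,1,5,4](7)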